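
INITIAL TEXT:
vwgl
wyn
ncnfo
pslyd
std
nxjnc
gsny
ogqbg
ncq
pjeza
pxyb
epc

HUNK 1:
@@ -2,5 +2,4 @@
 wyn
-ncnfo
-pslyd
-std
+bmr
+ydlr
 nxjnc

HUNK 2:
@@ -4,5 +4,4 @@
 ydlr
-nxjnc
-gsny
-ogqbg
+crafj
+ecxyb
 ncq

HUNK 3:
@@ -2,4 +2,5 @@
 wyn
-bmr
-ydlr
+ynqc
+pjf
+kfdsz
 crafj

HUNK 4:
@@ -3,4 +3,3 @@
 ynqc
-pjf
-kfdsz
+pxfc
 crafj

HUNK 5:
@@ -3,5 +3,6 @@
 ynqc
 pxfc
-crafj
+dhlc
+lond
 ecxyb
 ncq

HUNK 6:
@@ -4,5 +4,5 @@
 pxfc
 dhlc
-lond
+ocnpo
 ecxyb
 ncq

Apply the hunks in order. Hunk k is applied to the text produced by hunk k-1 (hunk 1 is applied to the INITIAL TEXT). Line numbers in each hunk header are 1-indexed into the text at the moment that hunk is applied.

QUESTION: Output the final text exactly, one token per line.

Answer: vwgl
wyn
ynqc
pxfc
dhlc
ocnpo
ecxyb
ncq
pjeza
pxyb
epc

Derivation:
Hunk 1: at line 2 remove [ncnfo,pslyd,std] add [bmr,ydlr] -> 11 lines: vwgl wyn bmr ydlr nxjnc gsny ogqbg ncq pjeza pxyb epc
Hunk 2: at line 4 remove [nxjnc,gsny,ogqbg] add [crafj,ecxyb] -> 10 lines: vwgl wyn bmr ydlr crafj ecxyb ncq pjeza pxyb epc
Hunk 3: at line 2 remove [bmr,ydlr] add [ynqc,pjf,kfdsz] -> 11 lines: vwgl wyn ynqc pjf kfdsz crafj ecxyb ncq pjeza pxyb epc
Hunk 4: at line 3 remove [pjf,kfdsz] add [pxfc] -> 10 lines: vwgl wyn ynqc pxfc crafj ecxyb ncq pjeza pxyb epc
Hunk 5: at line 3 remove [crafj] add [dhlc,lond] -> 11 lines: vwgl wyn ynqc pxfc dhlc lond ecxyb ncq pjeza pxyb epc
Hunk 6: at line 4 remove [lond] add [ocnpo] -> 11 lines: vwgl wyn ynqc pxfc dhlc ocnpo ecxyb ncq pjeza pxyb epc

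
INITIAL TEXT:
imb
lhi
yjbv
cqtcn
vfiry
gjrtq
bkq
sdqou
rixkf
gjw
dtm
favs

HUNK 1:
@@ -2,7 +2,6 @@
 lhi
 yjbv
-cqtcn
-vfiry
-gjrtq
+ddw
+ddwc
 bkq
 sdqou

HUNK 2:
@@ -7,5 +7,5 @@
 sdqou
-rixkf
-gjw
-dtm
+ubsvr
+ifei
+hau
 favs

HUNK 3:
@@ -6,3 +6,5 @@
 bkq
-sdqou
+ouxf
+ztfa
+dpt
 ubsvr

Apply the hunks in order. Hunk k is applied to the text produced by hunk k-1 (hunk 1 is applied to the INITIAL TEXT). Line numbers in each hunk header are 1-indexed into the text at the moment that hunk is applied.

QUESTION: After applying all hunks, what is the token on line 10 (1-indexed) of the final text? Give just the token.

Answer: ubsvr

Derivation:
Hunk 1: at line 2 remove [cqtcn,vfiry,gjrtq] add [ddw,ddwc] -> 11 lines: imb lhi yjbv ddw ddwc bkq sdqou rixkf gjw dtm favs
Hunk 2: at line 7 remove [rixkf,gjw,dtm] add [ubsvr,ifei,hau] -> 11 lines: imb lhi yjbv ddw ddwc bkq sdqou ubsvr ifei hau favs
Hunk 3: at line 6 remove [sdqou] add [ouxf,ztfa,dpt] -> 13 lines: imb lhi yjbv ddw ddwc bkq ouxf ztfa dpt ubsvr ifei hau favs
Final line 10: ubsvr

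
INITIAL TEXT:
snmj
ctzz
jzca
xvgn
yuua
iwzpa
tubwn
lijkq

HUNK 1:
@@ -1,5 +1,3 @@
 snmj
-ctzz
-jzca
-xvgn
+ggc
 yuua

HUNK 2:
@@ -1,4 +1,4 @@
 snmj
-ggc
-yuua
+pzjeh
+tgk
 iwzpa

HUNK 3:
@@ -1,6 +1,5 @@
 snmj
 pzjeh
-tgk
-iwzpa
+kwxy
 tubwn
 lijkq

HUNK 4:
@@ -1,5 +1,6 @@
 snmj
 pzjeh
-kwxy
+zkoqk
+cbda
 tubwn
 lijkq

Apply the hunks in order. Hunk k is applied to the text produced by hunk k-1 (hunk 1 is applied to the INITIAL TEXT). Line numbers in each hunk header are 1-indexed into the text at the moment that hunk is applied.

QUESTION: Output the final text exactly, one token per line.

Answer: snmj
pzjeh
zkoqk
cbda
tubwn
lijkq

Derivation:
Hunk 1: at line 1 remove [ctzz,jzca,xvgn] add [ggc] -> 6 lines: snmj ggc yuua iwzpa tubwn lijkq
Hunk 2: at line 1 remove [ggc,yuua] add [pzjeh,tgk] -> 6 lines: snmj pzjeh tgk iwzpa tubwn lijkq
Hunk 3: at line 1 remove [tgk,iwzpa] add [kwxy] -> 5 lines: snmj pzjeh kwxy tubwn lijkq
Hunk 4: at line 1 remove [kwxy] add [zkoqk,cbda] -> 6 lines: snmj pzjeh zkoqk cbda tubwn lijkq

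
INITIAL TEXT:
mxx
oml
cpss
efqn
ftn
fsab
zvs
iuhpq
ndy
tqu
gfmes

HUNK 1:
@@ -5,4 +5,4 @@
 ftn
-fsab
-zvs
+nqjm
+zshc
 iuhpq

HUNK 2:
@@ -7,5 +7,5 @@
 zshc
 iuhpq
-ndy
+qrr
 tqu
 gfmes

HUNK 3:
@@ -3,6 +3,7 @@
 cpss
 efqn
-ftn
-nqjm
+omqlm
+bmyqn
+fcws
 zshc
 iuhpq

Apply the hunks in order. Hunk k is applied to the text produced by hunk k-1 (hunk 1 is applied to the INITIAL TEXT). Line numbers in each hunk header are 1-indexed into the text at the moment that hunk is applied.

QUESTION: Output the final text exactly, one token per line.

Answer: mxx
oml
cpss
efqn
omqlm
bmyqn
fcws
zshc
iuhpq
qrr
tqu
gfmes

Derivation:
Hunk 1: at line 5 remove [fsab,zvs] add [nqjm,zshc] -> 11 lines: mxx oml cpss efqn ftn nqjm zshc iuhpq ndy tqu gfmes
Hunk 2: at line 7 remove [ndy] add [qrr] -> 11 lines: mxx oml cpss efqn ftn nqjm zshc iuhpq qrr tqu gfmes
Hunk 3: at line 3 remove [ftn,nqjm] add [omqlm,bmyqn,fcws] -> 12 lines: mxx oml cpss efqn omqlm bmyqn fcws zshc iuhpq qrr tqu gfmes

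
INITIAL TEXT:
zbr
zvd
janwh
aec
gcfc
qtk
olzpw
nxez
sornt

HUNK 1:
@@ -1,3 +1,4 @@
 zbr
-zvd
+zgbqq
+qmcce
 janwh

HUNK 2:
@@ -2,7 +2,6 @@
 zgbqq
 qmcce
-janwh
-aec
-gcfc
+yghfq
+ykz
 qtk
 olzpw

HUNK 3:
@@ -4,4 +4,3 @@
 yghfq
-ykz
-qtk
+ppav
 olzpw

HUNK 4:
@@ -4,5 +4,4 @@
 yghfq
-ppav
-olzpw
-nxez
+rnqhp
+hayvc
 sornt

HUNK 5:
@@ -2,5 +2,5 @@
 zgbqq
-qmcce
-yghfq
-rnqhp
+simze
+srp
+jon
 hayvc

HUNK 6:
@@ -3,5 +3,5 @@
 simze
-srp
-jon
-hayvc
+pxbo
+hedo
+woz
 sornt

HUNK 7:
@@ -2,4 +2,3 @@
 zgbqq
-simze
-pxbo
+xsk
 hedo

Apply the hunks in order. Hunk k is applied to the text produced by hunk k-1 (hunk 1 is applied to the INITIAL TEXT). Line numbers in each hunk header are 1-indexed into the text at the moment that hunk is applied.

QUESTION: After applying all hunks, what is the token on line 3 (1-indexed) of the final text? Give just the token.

Hunk 1: at line 1 remove [zvd] add [zgbqq,qmcce] -> 10 lines: zbr zgbqq qmcce janwh aec gcfc qtk olzpw nxez sornt
Hunk 2: at line 2 remove [janwh,aec,gcfc] add [yghfq,ykz] -> 9 lines: zbr zgbqq qmcce yghfq ykz qtk olzpw nxez sornt
Hunk 3: at line 4 remove [ykz,qtk] add [ppav] -> 8 lines: zbr zgbqq qmcce yghfq ppav olzpw nxez sornt
Hunk 4: at line 4 remove [ppav,olzpw,nxez] add [rnqhp,hayvc] -> 7 lines: zbr zgbqq qmcce yghfq rnqhp hayvc sornt
Hunk 5: at line 2 remove [qmcce,yghfq,rnqhp] add [simze,srp,jon] -> 7 lines: zbr zgbqq simze srp jon hayvc sornt
Hunk 6: at line 3 remove [srp,jon,hayvc] add [pxbo,hedo,woz] -> 7 lines: zbr zgbqq simze pxbo hedo woz sornt
Hunk 7: at line 2 remove [simze,pxbo] add [xsk] -> 6 lines: zbr zgbqq xsk hedo woz sornt
Final line 3: xsk

Answer: xsk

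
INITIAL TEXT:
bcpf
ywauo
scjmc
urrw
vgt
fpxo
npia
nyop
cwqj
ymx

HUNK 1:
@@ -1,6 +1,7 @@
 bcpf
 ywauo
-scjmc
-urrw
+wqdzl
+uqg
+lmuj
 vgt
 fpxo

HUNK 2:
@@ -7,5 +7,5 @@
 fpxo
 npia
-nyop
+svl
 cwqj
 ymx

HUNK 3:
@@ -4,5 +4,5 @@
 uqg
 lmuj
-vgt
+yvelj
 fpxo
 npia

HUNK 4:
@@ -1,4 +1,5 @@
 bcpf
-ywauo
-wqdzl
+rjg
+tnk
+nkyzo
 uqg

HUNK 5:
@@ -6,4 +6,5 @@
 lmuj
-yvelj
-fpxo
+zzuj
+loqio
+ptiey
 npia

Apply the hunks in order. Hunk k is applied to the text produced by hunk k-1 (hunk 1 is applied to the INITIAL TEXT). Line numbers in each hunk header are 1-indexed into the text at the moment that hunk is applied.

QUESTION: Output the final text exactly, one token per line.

Hunk 1: at line 1 remove [scjmc,urrw] add [wqdzl,uqg,lmuj] -> 11 lines: bcpf ywauo wqdzl uqg lmuj vgt fpxo npia nyop cwqj ymx
Hunk 2: at line 7 remove [nyop] add [svl] -> 11 lines: bcpf ywauo wqdzl uqg lmuj vgt fpxo npia svl cwqj ymx
Hunk 3: at line 4 remove [vgt] add [yvelj] -> 11 lines: bcpf ywauo wqdzl uqg lmuj yvelj fpxo npia svl cwqj ymx
Hunk 4: at line 1 remove [ywauo,wqdzl] add [rjg,tnk,nkyzo] -> 12 lines: bcpf rjg tnk nkyzo uqg lmuj yvelj fpxo npia svl cwqj ymx
Hunk 5: at line 6 remove [yvelj,fpxo] add [zzuj,loqio,ptiey] -> 13 lines: bcpf rjg tnk nkyzo uqg lmuj zzuj loqio ptiey npia svl cwqj ymx

Answer: bcpf
rjg
tnk
nkyzo
uqg
lmuj
zzuj
loqio
ptiey
npia
svl
cwqj
ymx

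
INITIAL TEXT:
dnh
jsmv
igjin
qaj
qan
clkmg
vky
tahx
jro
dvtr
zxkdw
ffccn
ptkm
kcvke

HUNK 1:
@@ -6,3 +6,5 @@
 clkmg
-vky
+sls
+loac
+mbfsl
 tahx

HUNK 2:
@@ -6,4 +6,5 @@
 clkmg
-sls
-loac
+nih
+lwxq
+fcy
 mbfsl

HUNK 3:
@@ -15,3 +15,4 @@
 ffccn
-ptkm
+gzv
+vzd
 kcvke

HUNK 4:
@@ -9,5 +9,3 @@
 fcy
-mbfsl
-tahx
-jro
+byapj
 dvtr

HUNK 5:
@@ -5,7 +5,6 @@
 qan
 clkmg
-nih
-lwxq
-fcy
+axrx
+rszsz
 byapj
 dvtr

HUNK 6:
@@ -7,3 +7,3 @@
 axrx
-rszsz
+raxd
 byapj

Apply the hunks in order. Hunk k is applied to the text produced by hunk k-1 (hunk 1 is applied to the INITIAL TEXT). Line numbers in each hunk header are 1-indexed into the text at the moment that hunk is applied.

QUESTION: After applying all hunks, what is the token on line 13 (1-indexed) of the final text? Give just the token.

Answer: gzv

Derivation:
Hunk 1: at line 6 remove [vky] add [sls,loac,mbfsl] -> 16 lines: dnh jsmv igjin qaj qan clkmg sls loac mbfsl tahx jro dvtr zxkdw ffccn ptkm kcvke
Hunk 2: at line 6 remove [sls,loac] add [nih,lwxq,fcy] -> 17 lines: dnh jsmv igjin qaj qan clkmg nih lwxq fcy mbfsl tahx jro dvtr zxkdw ffccn ptkm kcvke
Hunk 3: at line 15 remove [ptkm] add [gzv,vzd] -> 18 lines: dnh jsmv igjin qaj qan clkmg nih lwxq fcy mbfsl tahx jro dvtr zxkdw ffccn gzv vzd kcvke
Hunk 4: at line 9 remove [mbfsl,tahx,jro] add [byapj] -> 16 lines: dnh jsmv igjin qaj qan clkmg nih lwxq fcy byapj dvtr zxkdw ffccn gzv vzd kcvke
Hunk 5: at line 5 remove [nih,lwxq,fcy] add [axrx,rszsz] -> 15 lines: dnh jsmv igjin qaj qan clkmg axrx rszsz byapj dvtr zxkdw ffccn gzv vzd kcvke
Hunk 6: at line 7 remove [rszsz] add [raxd] -> 15 lines: dnh jsmv igjin qaj qan clkmg axrx raxd byapj dvtr zxkdw ffccn gzv vzd kcvke
Final line 13: gzv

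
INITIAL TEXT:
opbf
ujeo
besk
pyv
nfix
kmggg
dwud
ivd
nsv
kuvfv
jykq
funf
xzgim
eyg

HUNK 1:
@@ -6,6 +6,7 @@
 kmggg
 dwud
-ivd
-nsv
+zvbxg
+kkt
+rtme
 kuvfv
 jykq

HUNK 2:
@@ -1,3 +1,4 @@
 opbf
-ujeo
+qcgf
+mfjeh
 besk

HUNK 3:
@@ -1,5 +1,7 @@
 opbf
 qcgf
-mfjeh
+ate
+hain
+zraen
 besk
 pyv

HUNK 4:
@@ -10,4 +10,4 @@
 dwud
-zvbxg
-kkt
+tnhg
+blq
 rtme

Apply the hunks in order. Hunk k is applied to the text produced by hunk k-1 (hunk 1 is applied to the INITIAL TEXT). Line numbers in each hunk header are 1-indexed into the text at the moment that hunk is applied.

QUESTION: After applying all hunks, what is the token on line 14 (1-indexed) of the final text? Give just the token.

Hunk 1: at line 6 remove [ivd,nsv] add [zvbxg,kkt,rtme] -> 15 lines: opbf ujeo besk pyv nfix kmggg dwud zvbxg kkt rtme kuvfv jykq funf xzgim eyg
Hunk 2: at line 1 remove [ujeo] add [qcgf,mfjeh] -> 16 lines: opbf qcgf mfjeh besk pyv nfix kmggg dwud zvbxg kkt rtme kuvfv jykq funf xzgim eyg
Hunk 3: at line 1 remove [mfjeh] add [ate,hain,zraen] -> 18 lines: opbf qcgf ate hain zraen besk pyv nfix kmggg dwud zvbxg kkt rtme kuvfv jykq funf xzgim eyg
Hunk 4: at line 10 remove [zvbxg,kkt] add [tnhg,blq] -> 18 lines: opbf qcgf ate hain zraen besk pyv nfix kmggg dwud tnhg blq rtme kuvfv jykq funf xzgim eyg
Final line 14: kuvfv

Answer: kuvfv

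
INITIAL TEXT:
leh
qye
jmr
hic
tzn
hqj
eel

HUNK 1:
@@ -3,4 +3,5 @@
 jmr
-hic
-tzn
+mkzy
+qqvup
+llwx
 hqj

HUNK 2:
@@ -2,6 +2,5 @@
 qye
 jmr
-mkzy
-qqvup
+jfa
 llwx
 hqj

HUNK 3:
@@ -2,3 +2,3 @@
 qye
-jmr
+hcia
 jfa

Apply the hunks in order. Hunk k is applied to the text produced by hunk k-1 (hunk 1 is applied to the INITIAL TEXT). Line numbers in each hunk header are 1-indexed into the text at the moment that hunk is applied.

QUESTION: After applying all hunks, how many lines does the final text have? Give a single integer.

Hunk 1: at line 3 remove [hic,tzn] add [mkzy,qqvup,llwx] -> 8 lines: leh qye jmr mkzy qqvup llwx hqj eel
Hunk 2: at line 2 remove [mkzy,qqvup] add [jfa] -> 7 lines: leh qye jmr jfa llwx hqj eel
Hunk 3: at line 2 remove [jmr] add [hcia] -> 7 lines: leh qye hcia jfa llwx hqj eel
Final line count: 7

Answer: 7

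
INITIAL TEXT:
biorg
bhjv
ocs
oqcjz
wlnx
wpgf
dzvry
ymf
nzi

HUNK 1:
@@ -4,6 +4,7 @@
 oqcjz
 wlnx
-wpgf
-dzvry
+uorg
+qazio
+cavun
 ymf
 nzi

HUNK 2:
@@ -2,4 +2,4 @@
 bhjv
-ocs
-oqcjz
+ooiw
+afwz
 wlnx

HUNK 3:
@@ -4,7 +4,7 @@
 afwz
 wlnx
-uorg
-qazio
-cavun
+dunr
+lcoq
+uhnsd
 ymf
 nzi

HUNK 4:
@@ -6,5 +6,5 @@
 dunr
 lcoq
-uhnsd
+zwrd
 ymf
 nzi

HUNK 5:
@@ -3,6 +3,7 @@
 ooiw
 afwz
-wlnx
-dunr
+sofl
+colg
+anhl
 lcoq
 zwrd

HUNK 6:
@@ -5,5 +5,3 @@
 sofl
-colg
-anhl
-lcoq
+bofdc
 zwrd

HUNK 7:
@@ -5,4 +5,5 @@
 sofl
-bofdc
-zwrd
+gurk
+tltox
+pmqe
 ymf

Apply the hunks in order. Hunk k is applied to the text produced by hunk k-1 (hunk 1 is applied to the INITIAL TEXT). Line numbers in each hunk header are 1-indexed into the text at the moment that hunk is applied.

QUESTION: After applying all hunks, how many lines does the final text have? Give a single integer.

Hunk 1: at line 4 remove [wpgf,dzvry] add [uorg,qazio,cavun] -> 10 lines: biorg bhjv ocs oqcjz wlnx uorg qazio cavun ymf nzi
Hunk 2: at line 2 remove [ocs,oqcjz] add [ooiw,afwz] -> 10 lines: biorg bhjv ooiw afwz wlnx uorg qazio cavun ymf nzi
Hunk 3: at line 4 remove [uorg,qazio,cavun] add [dunr,lcoq,uhnsd] -> 10 lines: biorg bhjv ooiw afwz wlnx dunr lcoq uhnsd ymf nzi
Hunk 4: at line 6 remove [uhnsd] add [zwrd] -> 10 lines: biorg bhjv ooiw afwz wlnx dunr lcoq zwrd ymf nzi
Hunk 5: at line 3 remove [wlnx,dunr] add [sofl,colg,anhl] -> 11 lines: biorg bhjv ooiw afwz sofl colg anhl lcoq zwrd ymf nzi
Hunk 6: at line 5 remove [colg,anhl,lcoq] add [bofdc] -> 9 lines: biorg bhjv ooiw afwz sofl bofdc zwrd ymf nzi
Hunk 7: at line 5 remove [bofdc,zwrd] add [gurk,tltox,pmqe] -> 10 lines: biorg bhjv ooiw afwz sofl gurk tltox pmqe ymf nzi
Final line count: 10

Answer: 10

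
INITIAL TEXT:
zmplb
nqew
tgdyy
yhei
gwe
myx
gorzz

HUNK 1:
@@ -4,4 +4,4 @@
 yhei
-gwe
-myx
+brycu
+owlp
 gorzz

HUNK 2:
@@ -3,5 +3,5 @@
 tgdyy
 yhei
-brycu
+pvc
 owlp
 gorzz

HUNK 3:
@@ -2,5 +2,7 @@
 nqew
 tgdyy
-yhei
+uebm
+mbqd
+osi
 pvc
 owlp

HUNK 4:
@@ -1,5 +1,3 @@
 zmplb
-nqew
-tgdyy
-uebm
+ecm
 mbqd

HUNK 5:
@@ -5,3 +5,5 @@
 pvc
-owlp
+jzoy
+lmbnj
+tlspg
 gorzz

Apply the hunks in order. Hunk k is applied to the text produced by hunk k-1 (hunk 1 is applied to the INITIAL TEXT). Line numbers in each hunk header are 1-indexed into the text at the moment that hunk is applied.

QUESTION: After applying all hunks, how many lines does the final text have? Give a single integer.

Hunk 1: at line 4 remove [gwe,myx] add [brycu,owlp] -> 7 lines: zmplb nqew tgdyy yhei brycu owlp gorzz
Hunk 2: at line 3 remove [brycu] add [pvc] -> 7 lines: zmplb nqew tgdyy yhei pvc owlp gorzz
Hunk 3: at line 2 remove [yhei] add [uebm,mbqd,osi] -> 9 lines: zmplb nqew tgdyy uebm mbqd osi pvc owlp gorzz
Hunk 4: at line 1 remove [nqew,tgdyy,uebm] add [ecm] -> 7 lines: zmplb ecm mbqd osi pvc owlp gorzz
Hunk 5: at line 5 remove [owlp] add [jzoy,lmbnj,tlspg] -> 9 lines: zmplb ecm mbqd osi pvc jzoy lmbnj tlspg gorzz
Final line count: 9

Answer: 9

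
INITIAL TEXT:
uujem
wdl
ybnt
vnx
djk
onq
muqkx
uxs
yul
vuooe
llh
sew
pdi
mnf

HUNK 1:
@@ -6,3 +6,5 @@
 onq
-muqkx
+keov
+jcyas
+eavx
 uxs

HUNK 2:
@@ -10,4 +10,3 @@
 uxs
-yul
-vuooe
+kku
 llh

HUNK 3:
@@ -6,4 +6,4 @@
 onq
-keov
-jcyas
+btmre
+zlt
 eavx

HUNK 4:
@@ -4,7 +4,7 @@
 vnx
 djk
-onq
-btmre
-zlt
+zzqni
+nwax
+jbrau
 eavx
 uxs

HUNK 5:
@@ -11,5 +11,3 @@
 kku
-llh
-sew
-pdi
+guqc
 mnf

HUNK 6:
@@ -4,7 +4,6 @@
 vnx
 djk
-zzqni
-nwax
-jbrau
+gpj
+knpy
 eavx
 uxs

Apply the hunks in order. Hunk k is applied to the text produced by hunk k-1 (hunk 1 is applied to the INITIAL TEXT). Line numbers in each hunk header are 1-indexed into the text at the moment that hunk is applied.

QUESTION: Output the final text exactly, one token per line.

Answer: uujem
wdl
ybnt
vnx
djk
gpj
knpy
eavx
uxs
kku
guqc
mnf

Derivation:
Hunk 1: at line 6 remove [muqkx] add [keov,jcyas,eavx] -> 16 lines: uujem wdl ybnt vnx djk onq keov jcyas eavx uxs yul vuooe llh sew pdi mnf
Hunk 2: at line 10 remove [yul,vuooe] add [kku] -> 15 lines: uujem wdl ybnt vnx djk onq keov jcyas eavx uxs kku llh sew pdi mnf
Hunk 3: at line 6 remove [keov,jcyas] add [btmre,zlt] -> 15 lines: uujem wdl ybnt vnx djk onq btmre zlt eavx uxs kku llh sew pdi mnf
Hunk 4: at line 4 remove [onq,btmre,zlt] add [zzqni,nwax,jbrau] -> 15 lines: uujem wdl ybnt vnx djk zzqni nwax jbrau eavx uxs kku llh sew pdi mnf
Hunk 5: at line 11 remove [llh,sew,pdi] add [guqc] -> 13 lines: uujem wdl ybnt vnx djk zzqni nwax jbrau eavx uxs kku guqc mnf
Hunk 6: at line 4 remove [zzqni,nwax,jbrau] add [gpj,knpy] -> 12 lines: uujem wdl ybnt vnx djk gpj knpy eavx uxs kku guqc mnf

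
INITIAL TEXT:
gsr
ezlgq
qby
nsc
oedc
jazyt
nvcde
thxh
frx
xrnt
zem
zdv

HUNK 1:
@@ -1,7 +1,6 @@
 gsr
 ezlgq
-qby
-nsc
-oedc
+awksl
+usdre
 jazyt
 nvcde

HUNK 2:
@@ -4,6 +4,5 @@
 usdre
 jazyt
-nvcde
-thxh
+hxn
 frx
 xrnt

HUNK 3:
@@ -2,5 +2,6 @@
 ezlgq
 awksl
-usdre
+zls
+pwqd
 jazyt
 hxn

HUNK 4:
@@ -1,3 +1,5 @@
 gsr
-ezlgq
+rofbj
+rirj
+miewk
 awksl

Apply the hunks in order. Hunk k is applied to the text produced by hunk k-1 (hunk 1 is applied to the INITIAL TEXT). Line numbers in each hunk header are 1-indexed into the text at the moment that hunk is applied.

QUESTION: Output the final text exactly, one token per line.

Answer: gsr
rofbj
rirj
miewk
awksl
zls
pwqd
jazyt
hxn
frx
xrnt
zem
zdv

Derivation:
Hunk 1: at line 1 remove [qby,nsc,oedc] add [awksl,usdre] -> 11 lines: gsr ezlgq awksl usdre jazyt nvcde thxh frx xrnt zem zdv
Hunk 2: at line 4 remove [nvcde,thxh] add [hxn] -> 10 lines: gsr ezlgq awksl usdre jazyt hxn frx xrnt zem zdv
Hunk 3: at line 2 remove [usdre] add [zls,pwqd] -> 11 lines: gsr ezlgq awksl zls pwqd jazyt hxn frx xrnt zem zdv
Hunk 4: at line 1 remove [ezlgq] add [rofbj,rirj,miewk] -> 13 lines: gsr rofbj rirj miewk awksl zls pwqd jazyt hxn frx xrnt zem zdv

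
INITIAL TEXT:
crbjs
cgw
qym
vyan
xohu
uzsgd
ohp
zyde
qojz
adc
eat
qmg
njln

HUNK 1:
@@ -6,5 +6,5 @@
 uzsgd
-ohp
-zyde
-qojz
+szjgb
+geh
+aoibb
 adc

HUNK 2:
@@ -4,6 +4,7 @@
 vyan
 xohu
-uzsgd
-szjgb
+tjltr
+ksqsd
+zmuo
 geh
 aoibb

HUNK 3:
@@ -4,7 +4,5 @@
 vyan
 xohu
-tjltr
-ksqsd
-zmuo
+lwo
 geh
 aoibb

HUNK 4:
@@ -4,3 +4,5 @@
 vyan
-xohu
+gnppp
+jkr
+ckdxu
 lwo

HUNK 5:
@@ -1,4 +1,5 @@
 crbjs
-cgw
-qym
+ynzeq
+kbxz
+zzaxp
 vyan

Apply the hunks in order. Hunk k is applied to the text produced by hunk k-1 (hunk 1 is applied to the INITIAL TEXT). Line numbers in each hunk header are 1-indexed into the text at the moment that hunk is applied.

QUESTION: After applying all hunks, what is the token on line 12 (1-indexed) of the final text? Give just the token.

Hunk 1: at line 6 remove [ohp,zyde,qojz] add [szjgb,geh,aoibb] -> 13 lines: crbjs cgw qym vyan xohu uzsgd szjgb geh aoibb adc eat qmg njln
Hunk 2: at line 4 remove [uzsgd,szjgb] add [tjltr,ksqsd,zmuo] -> 14 lines: crbjs cgw qym vyan xohu tjltr ksqsd zmuo geh aoibb adc eat qmg njln
Hunk 3: at line 4 remove [tjltr,ksqsd,zmuo] add [lwo] -> 12 lines: crbjs cgw qym vyan xohu lwo geh aoibb adc eat qmg njln
Hunk 4: at line 4 remove [xohu] add [gnppp,jkr,ckdxu] -> 14 lines: crbjs cgw qym vyan gnppp jkr ckdxu lwo geh aoibb adc eat qmg njln
Hunk 5: at line 1 remove [cgw,qym] add [ynzeq,kbxz,zzaxp] -> 15 lines: crbjs ynzeq kbxz zzaxp vyan gnppp jkr ckdxu lwo geh aoibb adc eat qmg njln
Final line 12: adc

Answer: adc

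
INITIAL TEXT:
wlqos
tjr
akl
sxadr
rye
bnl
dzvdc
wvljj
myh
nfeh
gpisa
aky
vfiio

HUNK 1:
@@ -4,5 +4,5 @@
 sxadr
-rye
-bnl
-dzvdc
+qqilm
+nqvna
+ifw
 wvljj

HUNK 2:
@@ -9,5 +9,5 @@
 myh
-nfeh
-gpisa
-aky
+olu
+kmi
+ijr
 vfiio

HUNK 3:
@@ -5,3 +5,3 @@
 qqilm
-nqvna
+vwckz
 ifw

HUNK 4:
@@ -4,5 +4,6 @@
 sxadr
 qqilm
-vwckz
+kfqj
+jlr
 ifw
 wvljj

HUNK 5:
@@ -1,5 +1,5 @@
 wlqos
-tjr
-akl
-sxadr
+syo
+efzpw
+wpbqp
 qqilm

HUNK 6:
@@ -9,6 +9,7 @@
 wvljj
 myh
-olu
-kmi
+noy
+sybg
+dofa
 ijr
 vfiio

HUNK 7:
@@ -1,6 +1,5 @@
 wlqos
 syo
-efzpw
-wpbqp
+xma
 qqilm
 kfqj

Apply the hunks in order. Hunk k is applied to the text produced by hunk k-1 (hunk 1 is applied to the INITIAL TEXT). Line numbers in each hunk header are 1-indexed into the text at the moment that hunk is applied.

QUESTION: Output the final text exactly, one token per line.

Hunk 1: at line 4 remove [rye,bnl,dzvdc] add [qqilm,nqvna,ifw] -> 13 lines: wlqos tjr akl sxadr qqilm nqvna ifw wvljj myh nfeh gpisa aky vfiio
Hunk 2: at line 9 remove [nfeh,gpisa,aky] add [olu,kmi,ijr] -> 13 lines: wlqos tjr akl sxadr qqilm nqvna ifw wvljj myh olu kmi ijr vfiio
Hunk 3: at line 5 remove [nqvna] add [vwckz] -> 13 lines: wlqos tjr akl sxadr qqilm vwckz ifw wvljj myh olu kmi ijr vfiio
Hunk 4: at line 4 remove [vwckz] add [kfqj,jlr] -> 14 lines: wlqos tjr akl sxadr qqilm kfqj jlr ifw wvljj myh olu kmi ijr vfiio
Hunk 5: at line 1 remove [tjr,akl,sxadr] add [syo,efzpw,wpbqp] -> 14 lines: wlqos syo efzpw wpbqp qqilm kfqj jlr ifw wvljj myh olu kmi ijr vfiio
Hunk 6: at line 9 remove [olu,kmi] add [noy,sybg,dofa] -> 15 lines: wlqos syo efzpw wpbqp qqilm kfqj jlr ifw wvljj myh noy sybg dofa ijr vfiio
Hunk 7: at line 1 remove [efzpw,wpbqp] add [xma] -> 14 lines: wlqos syo xma qqilm kfqj jlr ifw wvljj myh noy sybg dofa ijr vfiio

Answer: wlqos
syo
xma
qqilm
kfqj
jlr
ifw
wvljj
myh
noy
sybg
dofa
ijr
vfiio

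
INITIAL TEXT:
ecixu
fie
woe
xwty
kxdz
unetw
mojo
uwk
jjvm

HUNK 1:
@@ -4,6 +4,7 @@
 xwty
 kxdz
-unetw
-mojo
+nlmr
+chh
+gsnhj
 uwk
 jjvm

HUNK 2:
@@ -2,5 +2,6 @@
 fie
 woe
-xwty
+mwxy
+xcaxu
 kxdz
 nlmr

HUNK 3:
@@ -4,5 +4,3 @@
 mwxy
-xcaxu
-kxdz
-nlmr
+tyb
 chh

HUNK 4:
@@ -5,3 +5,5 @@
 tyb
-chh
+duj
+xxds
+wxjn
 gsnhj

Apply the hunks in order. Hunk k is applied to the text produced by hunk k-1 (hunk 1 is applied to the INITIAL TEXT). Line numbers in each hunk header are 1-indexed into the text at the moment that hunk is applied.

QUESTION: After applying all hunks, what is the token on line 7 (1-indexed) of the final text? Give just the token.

Answer: xxds

Derivation:
Hunk 1: at line 4 remove [unetw,mojo] add [nlmr,chh,gsnhj] -> 10 lines: ecixu fie woe xwty kxdz nlmr chh gsnhj uwk jjvm
Hunk 2: at line 2 remove [xwty] add [mwxy,xcaxu] -> 11 lines: ecixu fie woe mwxy xcaxu kxdz nlmr chh gsnhj uwk jjvm
Hunk 3: at line 4 remove [xcaxu,kxdz,nlmr] add [tyb] -> 9 lines: ecixu fie woe mwxy tyb chh gsnhj uwk jjvm
Hunk 4: at line 5 remove [chh] add [duj,xxds,wxjn] -> 11 lines: ecixu fie woe mwxy tyb duj xxds wxjn gsnhj uwk jjvm
Final line 7: xxds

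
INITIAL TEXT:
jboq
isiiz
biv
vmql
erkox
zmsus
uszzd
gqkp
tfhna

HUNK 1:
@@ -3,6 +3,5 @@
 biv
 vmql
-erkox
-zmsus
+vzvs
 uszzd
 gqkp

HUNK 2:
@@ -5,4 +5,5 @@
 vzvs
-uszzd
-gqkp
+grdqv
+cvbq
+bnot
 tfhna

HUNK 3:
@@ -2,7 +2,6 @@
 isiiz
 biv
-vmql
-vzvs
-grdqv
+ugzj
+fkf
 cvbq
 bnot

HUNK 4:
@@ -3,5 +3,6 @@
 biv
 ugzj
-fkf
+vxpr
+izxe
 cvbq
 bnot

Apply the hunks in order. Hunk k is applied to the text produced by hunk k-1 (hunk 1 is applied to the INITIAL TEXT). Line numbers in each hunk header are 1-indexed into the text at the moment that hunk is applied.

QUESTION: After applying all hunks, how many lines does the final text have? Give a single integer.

Answer: 9

Derivation:
Hunk 1: at line 3 remove [erkox,zmsus] add [vzvs] -> 8 lines: jboq isiiz biv vmql vzvs uszzd gqkp tfhna
Hunk 2: at line 5 remove [uszzd,gqkp] add [grdqv,cvbq,bnot] -> 9 lines: jboq isiiz biv vmql vzvs grdqv cvbq bnot tfhna
Hunk 3: at line 2 remove [vmql,vzvs,grdqv] add [ugzj,fkf] -> 8 lines: jboq isiiz biv ugzj fkf cvbq bnot tfhna
Hunk 4: at line 3 remove [fkf] add [vxpr,izxe] -> 9 lines: jboq isiiz biv ugzj vxpr izxe cvbq bnot tfhna
Final line count: 9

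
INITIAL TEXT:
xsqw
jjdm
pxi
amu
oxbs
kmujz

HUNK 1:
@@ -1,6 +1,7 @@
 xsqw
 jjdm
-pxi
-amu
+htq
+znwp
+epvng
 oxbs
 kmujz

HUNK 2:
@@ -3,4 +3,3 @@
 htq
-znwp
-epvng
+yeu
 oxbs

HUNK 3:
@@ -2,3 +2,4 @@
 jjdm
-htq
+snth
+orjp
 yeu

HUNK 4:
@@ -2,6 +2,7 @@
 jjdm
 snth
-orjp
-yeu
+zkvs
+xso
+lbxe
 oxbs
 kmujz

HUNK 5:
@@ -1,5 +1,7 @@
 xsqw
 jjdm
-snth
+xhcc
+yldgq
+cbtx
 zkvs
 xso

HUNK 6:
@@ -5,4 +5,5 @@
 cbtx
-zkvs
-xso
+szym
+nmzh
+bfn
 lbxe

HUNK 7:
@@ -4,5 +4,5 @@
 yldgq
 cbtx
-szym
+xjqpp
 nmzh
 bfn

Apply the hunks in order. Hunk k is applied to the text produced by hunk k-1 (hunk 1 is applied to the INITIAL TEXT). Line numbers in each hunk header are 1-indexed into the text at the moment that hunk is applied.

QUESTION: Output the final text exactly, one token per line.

Answer: xsqw
jjdm
xhcc
yldgq
cbtx
xjqpp
nmzh
bfn
lbxe
oxbs
kmujz

Derivation:
Hunk 1: at line 1 remove [pxi,amu] add [htq,znwp,epvng] -> 7 lines: xsqw jjdm htq znwp epvng oxbs kmujz
Hunk 2: at line 3 remove [znwp,epvng] add [yeu] -> 6 lines: xsqw jjdm htq yeu oxbs kmujz
Hunk 3: at line 2 remove [htq] add [snth,orjp] -> 7 lines: xsqw jjdm snth orjp yeu oxbs kmujz
Hunk 4: at line 2 remove [orjp,yeu] add [zkvs,xso,lbxe] -> 8 lines: xsqw jjdm snth zkvs xso lbxe oxbs kmujz
Hunk 5: at line 1 remove [snth] add [xhcc,yldgq,cbtx] -> 10 lines: xsqw jjdm xhcc yldgq cbtx zkvs xso lbxe oxbs kmujz
Hunk 6: at line 5 remove [zkvs,xso] add [szym,nmzh,bfn] -> 11 lines: xsqw jjdm xhcc yldgq cbtx szym nmzh bfn lbxe oxbs kmujz
Hunk 7: at line 4 remove [szym] add [xjqpp] -> 11 lines: xsqw jjdm xhcc yldgq cbtx xjqpp nmzh bfn lbxe oxbs kmujz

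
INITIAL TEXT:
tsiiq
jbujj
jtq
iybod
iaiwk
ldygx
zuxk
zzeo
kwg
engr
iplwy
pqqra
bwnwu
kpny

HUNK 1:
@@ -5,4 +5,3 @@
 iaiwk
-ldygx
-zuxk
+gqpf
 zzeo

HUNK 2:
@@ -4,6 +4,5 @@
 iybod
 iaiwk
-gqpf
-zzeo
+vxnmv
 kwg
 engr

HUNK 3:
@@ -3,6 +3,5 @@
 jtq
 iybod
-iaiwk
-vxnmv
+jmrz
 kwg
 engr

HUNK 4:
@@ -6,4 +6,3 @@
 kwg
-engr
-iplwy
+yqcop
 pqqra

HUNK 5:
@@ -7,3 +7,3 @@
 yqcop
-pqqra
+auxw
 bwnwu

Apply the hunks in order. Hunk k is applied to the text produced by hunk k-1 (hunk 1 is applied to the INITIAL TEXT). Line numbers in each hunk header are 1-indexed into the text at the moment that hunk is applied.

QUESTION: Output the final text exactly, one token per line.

Answer: tsiiq
jbujj
jtq
iybod
jmrz
kwg
yqcop
auxw
bwnwu
kpny

Derivation:
Hunk 1: at line 5 remove [ldygx,zuxk] add [gqpf] -> 13 lines: tsiiq jbujj jtq iybod iaiwk gqpf zzeo kwg engr iplwy pqqra bwnwu kpny
Hunk 2: at line 4 remove [gqpf,zzeo] add [vxnmv] -> 12 lines: tsiiq jbujj jtq iybod iaiwk vxnmv kwg engr iplwy pqqra bwnwu kpny
Hunk 3: at line 3 remove [iaiwk,vxnmv] add [jmrz] -> 11 lines: tsiiq jbujj jtq iybod jmrz kwg engr iplwy pqqra bwnwu kpny
Hunk 4: at line 6 remove [engr,iplwy] add [yqcop] -> 10 lines: tsiiq jbujj jtq iybod jmrz kwg yqcop pqqra bwnwu kpny
Hunk 5: at line 7 remove [pqqra] add [auxw] -> 10 lines: tsiiq jbujj jtq iybod jmrz kwg yqcop auxw bwnwu kpny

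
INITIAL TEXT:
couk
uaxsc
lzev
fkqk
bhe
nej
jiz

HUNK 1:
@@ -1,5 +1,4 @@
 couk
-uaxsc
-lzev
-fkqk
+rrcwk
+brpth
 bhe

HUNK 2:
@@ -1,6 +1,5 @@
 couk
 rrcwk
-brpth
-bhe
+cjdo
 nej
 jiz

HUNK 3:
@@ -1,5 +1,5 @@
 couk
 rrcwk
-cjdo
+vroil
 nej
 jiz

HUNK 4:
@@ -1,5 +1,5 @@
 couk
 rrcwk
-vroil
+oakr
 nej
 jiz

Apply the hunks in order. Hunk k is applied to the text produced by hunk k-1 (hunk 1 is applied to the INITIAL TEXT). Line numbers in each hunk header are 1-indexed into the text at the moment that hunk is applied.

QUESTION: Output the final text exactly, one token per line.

Hunk 1: at line 1 remove [uaxsc,lzev,fkqk] add [rrcwk,brpth] -> 6 lines: couk rrcwk brpth bhe nej jiz
Hunk 2: at line 1 remove [brpth,bhe] add [cjdo] -> 5 lines: couk rrcwk cjdo nej jiz
Hunk 3: at line 1 remove [cjdo] add [vroil] -> 5 lines: couk rrcwk vroil nej jiz
Hunk 4: at line 1 remove [vroil] add [oakr] -> 5 lines: couk rrcwk oakr nej jiz

Answer: couk
rrcwk
oakr
nej
jiz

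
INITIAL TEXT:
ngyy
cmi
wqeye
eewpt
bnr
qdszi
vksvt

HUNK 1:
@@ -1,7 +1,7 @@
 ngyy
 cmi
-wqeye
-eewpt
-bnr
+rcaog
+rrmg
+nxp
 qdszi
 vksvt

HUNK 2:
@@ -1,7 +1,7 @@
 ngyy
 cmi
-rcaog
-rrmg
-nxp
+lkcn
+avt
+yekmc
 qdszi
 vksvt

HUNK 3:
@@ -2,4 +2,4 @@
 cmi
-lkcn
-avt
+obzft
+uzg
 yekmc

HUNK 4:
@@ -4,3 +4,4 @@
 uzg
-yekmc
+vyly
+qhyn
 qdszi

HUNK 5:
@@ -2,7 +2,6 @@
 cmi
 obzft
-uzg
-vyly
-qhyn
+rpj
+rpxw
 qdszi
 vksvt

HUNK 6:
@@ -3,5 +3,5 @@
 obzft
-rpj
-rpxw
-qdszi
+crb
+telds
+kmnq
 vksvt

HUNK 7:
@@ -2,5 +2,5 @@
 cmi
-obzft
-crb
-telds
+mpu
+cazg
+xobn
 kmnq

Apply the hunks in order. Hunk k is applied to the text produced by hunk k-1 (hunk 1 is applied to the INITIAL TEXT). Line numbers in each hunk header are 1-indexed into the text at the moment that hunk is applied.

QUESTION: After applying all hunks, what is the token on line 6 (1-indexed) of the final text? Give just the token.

Hunk 1: at line 1 remove [wqeye,eewpt,bnr] add [rcaog,rrmg,nxp] -> 7 lines: ngyy cmi rcaog rrmg nxp qdszi vksvt
Hunk 2: at line 1 remove [rcaog,rrmg,nxp] add [lkcn,avt,yekmc] -> 7 lines: ngyy cmi lkcn avt yekmc qdszi vksvt
Hunk 3: at line 2 remove [lkcn,avt] add [obzft,uzg] -> 7 lines: ngyy cmi obzft uzg yekmc qdszi vksvt
Hunk 4: at line 4 remove [yekmc] add [vyly,qhyn] -> 8 lines: ngyy cmi obzft uzg vyly qhyn qdszi vksvt
Hunk 5: at line 2 remove [uzg,vyly,qhyn] add [rpj,rpxw] -> 7 lines: ngyy cmi obzft rpj rpxw qdszi vksvt
Hunk 6: at line 3 remove [rpj,rpxw,qdszi] add [crb,telds,kmnq] -> 7 lines: ngyy cmi obzft crb telds kmnq vksvt
Hunk 7: at line 2 remove [obzft,crb,telds] add [mpu,cazg,xobn] -> 7 lines: ngyy cmi mpu cazg xobn kmnq vksvt
Final line 6: kmnq

Answer: kmnq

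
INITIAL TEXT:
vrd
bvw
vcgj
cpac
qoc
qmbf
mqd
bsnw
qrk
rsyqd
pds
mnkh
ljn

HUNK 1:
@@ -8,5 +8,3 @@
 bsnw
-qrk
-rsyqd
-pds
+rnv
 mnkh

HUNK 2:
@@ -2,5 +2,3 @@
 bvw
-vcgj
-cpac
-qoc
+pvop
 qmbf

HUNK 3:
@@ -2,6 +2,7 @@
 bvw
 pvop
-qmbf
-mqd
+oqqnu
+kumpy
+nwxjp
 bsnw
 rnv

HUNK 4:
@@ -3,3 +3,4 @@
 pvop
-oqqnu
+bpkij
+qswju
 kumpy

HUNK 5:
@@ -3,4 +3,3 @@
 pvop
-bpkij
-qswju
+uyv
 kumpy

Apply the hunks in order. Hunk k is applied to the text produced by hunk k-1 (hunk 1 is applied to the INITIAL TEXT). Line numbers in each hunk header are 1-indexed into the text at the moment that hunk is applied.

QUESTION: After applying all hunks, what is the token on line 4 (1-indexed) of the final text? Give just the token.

Answer: uyv

Derivation:
Hunk 1: at line 8 remove [qrk,rsyqd,pds] add [rnv] -> 11 lines: vrd bvw vcgj cpac qoc qmbf mqd bsnw rnv mnkh ljn
Hunk 2: at line 2 remove [vcgj,cpac,qoc] add [pvop] -> 9 lines: vrd bvw pvop qmbf mqd bsnw rnv mnkh ljn
Hunk 3: at line 2 remove [qmbf,mqd] add [oqqnu,kumpy,nwxjp] -> 10 lines: vrd bvw pvop oqqnu kumpy nwxjp bsnw rnv mnkh ljn
Hunk 4: at line 3 remove [oqqnu] add [bpkij,qswju] -> 11 lines: vrd bvw pvop bpkij qswju kumpy nwxjp bsnw rnv mnkh ljn
Hunk 5: at line 3 remove [bpkij,qswju] add [uyv] -> 10 lines: vrd bvw pvop uyv kumpy nwxjp bsnw rnv mnkh ljn
Final line 4: uyv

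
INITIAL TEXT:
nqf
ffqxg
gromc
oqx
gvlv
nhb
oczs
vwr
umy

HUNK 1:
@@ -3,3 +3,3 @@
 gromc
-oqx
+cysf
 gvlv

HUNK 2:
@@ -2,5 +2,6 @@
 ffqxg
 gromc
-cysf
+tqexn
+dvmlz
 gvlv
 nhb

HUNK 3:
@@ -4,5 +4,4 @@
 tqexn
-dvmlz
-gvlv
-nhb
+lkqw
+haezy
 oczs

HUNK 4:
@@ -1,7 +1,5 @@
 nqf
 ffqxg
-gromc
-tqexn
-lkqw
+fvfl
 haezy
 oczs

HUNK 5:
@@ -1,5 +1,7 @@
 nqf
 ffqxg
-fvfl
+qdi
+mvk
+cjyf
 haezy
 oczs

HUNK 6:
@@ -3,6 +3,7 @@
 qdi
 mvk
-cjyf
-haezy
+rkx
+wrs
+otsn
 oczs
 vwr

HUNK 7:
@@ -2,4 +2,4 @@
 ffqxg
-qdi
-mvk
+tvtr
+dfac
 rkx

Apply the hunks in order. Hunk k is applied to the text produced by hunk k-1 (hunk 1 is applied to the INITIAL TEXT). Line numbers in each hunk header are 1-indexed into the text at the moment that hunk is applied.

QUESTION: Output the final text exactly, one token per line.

Answer: nqf
ffqxg
tvtr
dfac
rkx
wrs
otsn
oczs
vwr
umy

Derivation:
Hunk 1: at line 3 remove [oqx] add [cysf] -> 9 lines: nqf ffqxg gromc cysf gvlv nhb oczs vwr umy
Hunk 2: at line 2 remove [cysf] add [tqexn,dvmlz] -> 10 lines: nqf ffqxg gromc tqexn dvmlz gvlv nhb oczs vwr umy
Hunk 3: at line 4 remove [dvmlz,gvlv,nhb] add [lkqw,haezy] -> 9 lines: nqf ffqxg gromc tqexn lkqw haezy oczs vwr umy
Hunk 4: at line 1 remove [gromc,tqexn,lkqw] add [fvfl] -> 7 lines: nqf ffqxg fvfl haezy oczs vwr umy
Hunk 5: at line 1 remove [fvfl] add [qdi,mvk,cjyf] -> 9 lines: nqf ffqxg qdi mvk cjyf haezy oczs vwr umy
Hunk 6: at line 3 remove [cjyf,haezy] add [rkx,wrs,otsn] -> 10 lines: nqf ffqxg qdi mvk rkx wrs otsn oczs vwr umy
Hunk 7: at line 2 remove [qdi,mvk] add [tvtr,dfac] -> 10 lines: nqf ffqxg tvtr dfac rkx wrs otsn oczs vwr umy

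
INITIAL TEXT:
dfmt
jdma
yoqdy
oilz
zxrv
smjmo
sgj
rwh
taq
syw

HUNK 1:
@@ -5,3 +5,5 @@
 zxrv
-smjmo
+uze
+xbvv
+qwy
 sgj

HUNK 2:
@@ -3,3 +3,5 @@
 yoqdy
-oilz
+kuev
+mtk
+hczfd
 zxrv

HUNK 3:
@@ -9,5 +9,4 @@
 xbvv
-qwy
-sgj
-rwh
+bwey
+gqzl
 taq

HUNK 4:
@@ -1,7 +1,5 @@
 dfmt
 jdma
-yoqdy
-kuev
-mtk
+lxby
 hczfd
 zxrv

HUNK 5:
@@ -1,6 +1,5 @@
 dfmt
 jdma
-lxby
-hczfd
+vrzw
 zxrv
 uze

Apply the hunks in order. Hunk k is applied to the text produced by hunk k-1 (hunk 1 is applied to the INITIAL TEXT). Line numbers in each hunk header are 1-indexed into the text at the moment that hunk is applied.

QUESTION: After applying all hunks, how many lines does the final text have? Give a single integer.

Hunk 1: at line 5 remove [smjmo] add [uze,xbvv,qwy] -> 12 lines: dfmt jdma yoqdy oilz zxrv uze xbvv qwy sgj rwh taq syw
Hunk 2: at line 3 remove [oilz] add [kuev,mtk,hczfd] -> 14 lines: dfmt jdma yoqdy kuev mtk hczfd zxrv uze xbvv qwy sgj rwh taq syw
Hunk 3: at line 9 remove [qwy,sgj,rwh] add [bwey,gqzl] -> 13 lines: dfmt jdma yoqdy kuev mtk hczfd zxrv uze xbvv bwey gqzl taq syw
Hunk 4: at line 1 remove [yoqdy,kuev,mtk] add [lxby] -> 11 lines: dfmt jdma lxby hczfd zxrv uze xbvv bwey gqzl taq syw
Hunk 5: at line 1 remove [lxby,hczfd] add [vrzw] -> 10 lines: dfmt jdma vrzw zxrv uze xbvv bwey gqzl taq syw
Final line count: 10

Answer: 10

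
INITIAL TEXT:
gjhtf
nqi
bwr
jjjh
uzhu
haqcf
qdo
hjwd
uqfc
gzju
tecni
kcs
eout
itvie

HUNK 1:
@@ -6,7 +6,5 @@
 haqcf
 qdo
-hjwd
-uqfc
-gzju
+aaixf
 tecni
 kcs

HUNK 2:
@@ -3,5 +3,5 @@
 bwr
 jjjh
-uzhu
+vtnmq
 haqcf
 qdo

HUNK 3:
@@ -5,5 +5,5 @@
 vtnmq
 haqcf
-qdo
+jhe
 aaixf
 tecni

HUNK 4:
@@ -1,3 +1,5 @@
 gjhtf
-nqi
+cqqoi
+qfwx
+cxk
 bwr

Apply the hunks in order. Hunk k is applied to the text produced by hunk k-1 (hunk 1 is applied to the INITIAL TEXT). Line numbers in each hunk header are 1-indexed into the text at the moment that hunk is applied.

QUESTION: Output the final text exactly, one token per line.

Answer: gjhtf
cqqoi
qfwx
cxk
bwr
jjjh
vtnmq
haqcf
jhe
aaixf
tecni
kcs
eout
itvie

Derivation:
Hunk 1: at line 6 remove [hjwd,uqfc,gzju] add [aaixf] -> 12 lines: gjhtf nqi bwr jjjh uzhu haqcf qdo aaixf tecni kcs eout itvie
Hunk 2: at line 3 remove [uzhu] add [vtnmq] -> 12 lines: gjhtf nqi bwr jjjh vtnmq haqcf qdo aaixf tecni kcs eout itvie
Hunk 3: at line 5 remove [qdo] add [jhe] -> 12 lines: gjhtf nqi bwr jjjh vtnmq haqcf jhe aaixf tecni kcs eout itvie
Hunk 4: at line 1 remove [nqi] add [cqqoi,qfwx,cxk] -> 14 lines: gjhtf cqqoi qfwx cxk bwr jjjh vtnmq haqcf jhe aaixf tecni kcs eout itvie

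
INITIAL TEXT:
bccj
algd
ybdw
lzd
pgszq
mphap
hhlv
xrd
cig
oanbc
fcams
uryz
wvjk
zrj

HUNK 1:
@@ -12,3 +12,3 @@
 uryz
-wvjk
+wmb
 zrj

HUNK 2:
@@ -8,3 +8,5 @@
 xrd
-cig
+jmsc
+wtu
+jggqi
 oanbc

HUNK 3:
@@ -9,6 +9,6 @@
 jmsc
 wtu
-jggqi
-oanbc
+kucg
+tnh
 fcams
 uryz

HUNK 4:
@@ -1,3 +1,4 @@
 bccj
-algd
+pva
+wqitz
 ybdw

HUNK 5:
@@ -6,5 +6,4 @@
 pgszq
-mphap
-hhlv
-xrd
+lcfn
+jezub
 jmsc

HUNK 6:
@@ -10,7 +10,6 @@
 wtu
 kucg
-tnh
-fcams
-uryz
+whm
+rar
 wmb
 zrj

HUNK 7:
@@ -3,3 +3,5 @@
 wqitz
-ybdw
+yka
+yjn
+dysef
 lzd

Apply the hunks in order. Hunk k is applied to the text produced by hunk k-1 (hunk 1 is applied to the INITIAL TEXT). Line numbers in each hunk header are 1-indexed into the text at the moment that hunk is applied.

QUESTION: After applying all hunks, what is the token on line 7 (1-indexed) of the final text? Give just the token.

Answer: lzd

Derivation:
Hunk 1: at line 12 remove [wvjk] add [wmb] -> 14 lines: bccj algd ybdw lzd pgszq mphap hhlv xrd cig oanbc fcams uryz wmb zrj
Hunk 2: at line 8 remove [cig] add [jmsc,wtu,jggqi] -> 16 lines: bccj algd ybdw lzd pgszq mphap hhlv xrd jmsc wtu jggqi oanbc fcams uryz wmb zrj
Hunk 3: at line 9 remove [jggqi,oanbc] add [kucg,tnh] -> 16 lines: bccj algd ybdw lzd pgszq mphap hhlv xrd jmsc wtu kucg tnh fcams uryz wmb zrj
Hunk 4: at line 1 remove [algd] add [pva,wqitz] -> 17 lines: bccj pva wqitz ybdw lzd pgszq mphap hhlv xrd jmsc wtu kucg tnh fcams uryz wmb zrj
Hunk 5: at line 6 remove [mphap,hhlv,xrd] add [lcfn,jezub] -> 16 lines: bccj pva wqitz ybdw lzd pgszq lcfn jezub jmsc wtu kucg tnh fcams uryz wmb zrj
Hunk 6: at line 10 remove [tnh,fcams,uryz] add [whm,rar] -> 15 lines: bccj pva wqitz ybdw lzd pgszq lcfn jezub jmsc wtu kucg whm rar wmb zrj
Hunk 7: at line 3 remove [ybdw] add [yka,yjn,dysef] -> 17 lines: bccj pva wqitz yka yjn dysef lzd pgszq lcfn jezub jmsc wtu kucg whm rar wmb zrj
Final line 7: lzd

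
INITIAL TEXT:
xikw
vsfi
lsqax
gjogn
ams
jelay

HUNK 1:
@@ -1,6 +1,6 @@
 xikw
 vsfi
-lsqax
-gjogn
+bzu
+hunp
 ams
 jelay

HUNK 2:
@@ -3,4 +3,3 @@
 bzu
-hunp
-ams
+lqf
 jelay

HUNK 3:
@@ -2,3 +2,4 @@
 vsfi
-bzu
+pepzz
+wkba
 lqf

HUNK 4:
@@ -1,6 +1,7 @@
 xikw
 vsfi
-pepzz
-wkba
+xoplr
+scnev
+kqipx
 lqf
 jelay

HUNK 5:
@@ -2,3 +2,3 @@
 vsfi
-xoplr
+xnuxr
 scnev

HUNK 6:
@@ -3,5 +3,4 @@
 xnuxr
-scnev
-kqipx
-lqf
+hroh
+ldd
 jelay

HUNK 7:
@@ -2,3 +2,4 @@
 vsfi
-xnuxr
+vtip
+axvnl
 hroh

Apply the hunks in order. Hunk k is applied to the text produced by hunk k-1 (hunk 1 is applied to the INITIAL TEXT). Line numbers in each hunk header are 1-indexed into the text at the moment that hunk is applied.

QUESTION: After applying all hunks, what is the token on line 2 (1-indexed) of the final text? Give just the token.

Hunk 1: at line 1 remove [lsqax,gjogn] add [bzu,hunp] -> 6 lines: xikw vsfi bzu hunp ams jelay
Hunk 2: at line 3 remove [hunp,ams] add [lqf] -> 5 lines: xikw vsfi bzu lqf jelay
Hunk 3: at line 2 remove [bzu] add [pepzz,wkba] -> 6 lines: xikw vsfi pepzz wkba lqf jelay
Hunk 4: at line 1 remove [pepzz,wkba] add [xoplr,scnev,kqipx] -> 7 lines: xikw vsfi xoplr scnev kqipx lqf jelay
Hunk 5: at line 2 remove [xoplr] add [xnuxr] -> 7 lines: xikw vsfi xnuxr scnev kqipx lqf jelay
Hunk 6: at line 3 remove [scnev,kqipx,lqf] add [hroh,ldd] -> 6 lines: xikw vsfi xnuxr hroh ldd jelay
Hunk 7: at line 2 remove [xnuxr] add [vtip,axvnl] -> 7 lines: xikw vsfi vtip axvnl hroh ldd jelay
Final line 2: vsfi

Answer: vsfi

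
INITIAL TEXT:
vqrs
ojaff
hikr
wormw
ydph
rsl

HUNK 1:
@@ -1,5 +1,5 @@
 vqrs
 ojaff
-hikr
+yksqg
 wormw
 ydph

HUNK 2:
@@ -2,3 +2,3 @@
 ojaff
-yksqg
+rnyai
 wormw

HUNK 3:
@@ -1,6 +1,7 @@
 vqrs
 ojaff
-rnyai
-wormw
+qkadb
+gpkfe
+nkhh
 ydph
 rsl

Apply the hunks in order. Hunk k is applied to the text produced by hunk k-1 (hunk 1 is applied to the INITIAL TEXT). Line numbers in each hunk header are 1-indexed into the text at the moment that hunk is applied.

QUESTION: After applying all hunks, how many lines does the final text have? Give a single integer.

Answer: 7

Derivation:
Hunk 1: at line 1 remove [hikr] add [yksqg] -> 6 lines: vqrs ojaff yksqg wormw ydph rsl
Hunk 2: at line 2 remove [yksqg] add [rnyai] -> 6 lines: vqrs ojaff rnyai wormw ydph rsl
Hunk 3: at line 1 remove [rnyai,wormw] add [qkadb,gpkfe,nkhh] -> 7 lines: vqrs ojaff qkadb gpkfe nkhh ydph rsl
Final line count: 7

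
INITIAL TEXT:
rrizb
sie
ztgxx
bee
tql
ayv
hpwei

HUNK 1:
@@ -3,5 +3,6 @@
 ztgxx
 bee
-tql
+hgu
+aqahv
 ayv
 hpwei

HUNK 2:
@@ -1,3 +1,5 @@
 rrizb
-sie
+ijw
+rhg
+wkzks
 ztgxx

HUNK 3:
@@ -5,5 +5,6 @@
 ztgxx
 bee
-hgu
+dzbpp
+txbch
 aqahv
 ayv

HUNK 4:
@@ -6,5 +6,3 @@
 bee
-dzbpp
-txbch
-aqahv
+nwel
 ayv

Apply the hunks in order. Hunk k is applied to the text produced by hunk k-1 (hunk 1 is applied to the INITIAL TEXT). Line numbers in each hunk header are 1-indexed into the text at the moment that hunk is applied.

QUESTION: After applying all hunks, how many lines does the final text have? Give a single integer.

Hunk 1: at line 3 remove [tql] add [hgu,aqahv] -> 8 lines: rrizb sie ztgxx bee hgu aqahv ayv hpwei
Hunk 2: at line 1 remove [sie] add [ijw,rhg,wkzks] -> 10 lines: rrizb ijw rhg wkzks ztgxx bee hgu aqahv ayv hpwei
Hunk 3: at line 5 remove [hgu] add [dzbpp,txbch] -> 11 lines: rrizb ijw rhg wkzks ztgxx bee dzbpp txbch aqahv ayv hpwei
Hunk 4: at line 6 remove [dzbpp,txbch,aqahv] add [nwel] -> 9 lines: rrizb ijw rhg wkzks ztgxx bee nwel ayv hpwei
Final line count: 9

Answer: 9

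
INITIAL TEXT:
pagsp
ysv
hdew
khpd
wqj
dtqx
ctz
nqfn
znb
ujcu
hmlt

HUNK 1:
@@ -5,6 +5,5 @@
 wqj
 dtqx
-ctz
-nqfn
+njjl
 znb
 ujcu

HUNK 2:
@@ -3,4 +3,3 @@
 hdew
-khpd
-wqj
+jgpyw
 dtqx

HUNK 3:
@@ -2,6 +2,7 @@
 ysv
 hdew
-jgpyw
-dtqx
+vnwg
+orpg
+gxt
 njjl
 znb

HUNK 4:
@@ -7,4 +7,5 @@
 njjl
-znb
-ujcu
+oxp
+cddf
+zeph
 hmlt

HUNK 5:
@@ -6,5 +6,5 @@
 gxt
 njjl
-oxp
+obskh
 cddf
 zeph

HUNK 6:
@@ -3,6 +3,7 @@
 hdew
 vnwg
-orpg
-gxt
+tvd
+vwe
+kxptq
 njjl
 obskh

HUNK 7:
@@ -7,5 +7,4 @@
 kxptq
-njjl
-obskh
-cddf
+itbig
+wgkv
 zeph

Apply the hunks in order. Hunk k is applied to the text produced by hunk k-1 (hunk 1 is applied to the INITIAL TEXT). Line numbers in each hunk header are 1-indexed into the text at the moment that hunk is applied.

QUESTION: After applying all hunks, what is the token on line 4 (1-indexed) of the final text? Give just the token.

Answer: vnwg

Derivation:
Hunk 1: at line 5 remove [ctz,nqfn] add [njjl] -> 10 lines: pagsp ysv hdew khpd wqj dtqx njjl znb ujcu hmlt
Hunk 2: at line 3 remove [khpd,wqj] add [jgpyw] -> 9 lines: pagsp ysv hdew jgpyw dtqx njjl znb ujcu hmlt
Hunk 3: at line 2 remove [jgpyw,dtqx] add [vnwg,orpg,gxt] -> 10 lines: pagsp ysv hdew vnwg orpg gxt njjl znb ujcu hmlt
Hunk 4: at line 7 remove [znb,ujcu] add [oxp,cddf,zeph] -> 11 lines: pagsp ysv hdew vnwg orpg gxt njjl oxp cddf zeph hmlt
Hunk 5: at line 6 remove [oxp] add [obskh] -> 11 lines: pagsp ysv hdew vnwg orpg gxt njjl obskh cddf zeph hmlt
Hunk 6: at line 3 remove [orpg,gxt] add [tvd,vwe,kxptq] -> 12 lines: pagsp ysv hdew vnwg tvd vwe kxptq njjl obskh cddf zeph hmlt
Hunk 7: at line 7 remove [njjl,obskh,cddf] add [itbig,wgkv] -> 11 lines: pagsp ysv hdew vnwg tvd vwe kxptq itbig wgkv zeph hmlt
Final line 4: vnwg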